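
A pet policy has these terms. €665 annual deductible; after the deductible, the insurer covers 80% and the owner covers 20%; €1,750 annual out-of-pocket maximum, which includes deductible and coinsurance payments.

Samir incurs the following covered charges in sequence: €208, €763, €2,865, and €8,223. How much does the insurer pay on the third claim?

Claim 1 — €208: all of it applies to the deductible. Owner owes €208 (running OOP €208). Insurer: €208 − €208 = €0.
Claim 2 — €763: €457 to deductible, leaving €306; owner's 20% is €61.20. Cost to owner: €518.20. OOP to date €726.20. Insurer: €763 − €518.20 = €244.80.
Claim 3 — €2,865: 20% coinsurance on €2,865 = €573. Cost to owner: €573. OOP to date €1,299.20. Plan pays €2,865 − €573 = €2,292.

€2,292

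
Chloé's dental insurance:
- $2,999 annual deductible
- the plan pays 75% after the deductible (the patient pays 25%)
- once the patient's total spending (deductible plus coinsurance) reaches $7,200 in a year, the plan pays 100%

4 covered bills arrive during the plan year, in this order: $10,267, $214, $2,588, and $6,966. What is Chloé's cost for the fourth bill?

$1,683.50

Claim 1 — $10,267: $2,999 to deductible, leaving $7,268; patient's 25% is $1,817. Patient pays $4,816; OOP now $4,816.
Claim 2 — $214: deductible already satisfied, so patient's share is 25% × $214 = $53.50. Patient owes $53.50 (running OOP $4,869.50).
Claim 3 — $2,588: 25% coinsurance on $2,588 = $647. Cost to patient: $647. OOP to date $5,516.50.
Claim 4 — $6,966: 25% coinsurance on $6,966 = $1,741.50. OOP would hit $7,258 > $7,200, so the cap limits the patient to $7,200 − $5,516.50 = $1,683.50.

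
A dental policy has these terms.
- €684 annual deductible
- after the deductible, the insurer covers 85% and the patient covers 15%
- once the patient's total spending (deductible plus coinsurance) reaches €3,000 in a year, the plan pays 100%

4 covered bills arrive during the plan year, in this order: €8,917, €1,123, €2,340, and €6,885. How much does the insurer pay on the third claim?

€1,989

Bill 1, €8,917: deductible takes €684, €8,233 remains; patient's 15% is €1,234.95. Patient pays €1,918.95; OOP now €1,918.95. Plan pays €8,917 − €1,918.95 = €6,998.05.
Bill 2, €1,123: 15% coinsurance on €1,123 = €168.45. Patient pays €168.45; OOP now €2,087.40. Insurer: €1,123 − €168.45 = €954.55.
Bill 3, €2,340: deductible met; 15% of €2,340 = €351. Patient owes €351 (running OOP €2,438.40). Plan pays €2,340 − €351 = €1,989.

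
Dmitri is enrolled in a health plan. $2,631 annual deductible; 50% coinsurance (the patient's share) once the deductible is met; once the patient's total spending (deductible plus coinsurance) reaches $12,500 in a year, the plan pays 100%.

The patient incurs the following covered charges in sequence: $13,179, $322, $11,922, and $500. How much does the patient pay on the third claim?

#1 ($13,179): deductible takes $2,631, $10,548 remains; 50% of $10,548 = $5,274. Patient pays $7,905; OOP now $7,905.
#2 ($322): deductible already satisfied, so patient's share is 50% × $322 = $161. Patient owes $161 (running OOP $8,066).
#3 ($11,922): 50% coinsurance on $11,922 = $5,961. Adding that to $8,066 gives $14,027, past the $12,500 cap; patient pays only $12,500 − $8,066 = $4,434.

$4,434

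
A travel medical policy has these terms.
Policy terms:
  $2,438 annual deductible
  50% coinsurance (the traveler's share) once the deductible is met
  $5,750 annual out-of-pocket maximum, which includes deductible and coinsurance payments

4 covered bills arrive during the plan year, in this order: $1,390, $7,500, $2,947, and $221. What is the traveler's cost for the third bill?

$86

Bill 1, $1,390: fully absorbed by the deductible. Traveler owes $1,390 (running OOP $1,390).
Bill 2, $7,500: $1,048 finishes the deductible; $6,452 goes to coinsurance; coinsurance $6,452 × 50% = $3,226. Traveler pays $4,274; OOP now $5,664.
Bill 3, $2,947: deductible met; 50% of $2,947 = $1,473.50. Adding that to $5,664 gives $7,137.50, past the $5,750 cap; traveler pays only $5,750 − $5,664 = $86.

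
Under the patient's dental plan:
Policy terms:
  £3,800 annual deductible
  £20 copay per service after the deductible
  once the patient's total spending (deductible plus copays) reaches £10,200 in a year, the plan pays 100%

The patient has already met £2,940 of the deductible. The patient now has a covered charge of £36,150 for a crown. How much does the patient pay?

£2,940 of the £3,800 deductible is already met, leaving £860.
That leaves £36,150 − £860 = £35,290 for the copay.
Copay on this service: £20.
That puts the patient's cost at £860 + £20 = £880 before any cap.
Year-to-date out-of-pocket becomes £2,940 + £880 = £3,820, still under the £10,200 maximum, so no cap applies.

£880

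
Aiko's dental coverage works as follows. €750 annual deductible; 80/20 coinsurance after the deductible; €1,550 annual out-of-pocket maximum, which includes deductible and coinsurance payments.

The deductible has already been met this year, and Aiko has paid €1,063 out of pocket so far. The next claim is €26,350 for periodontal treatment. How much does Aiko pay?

€487

The deductible is already satisfied, so the full bill goes to coinsurance.
Coinsurance: €26,350 × 20% = €5,270.
That would bring total out-of-pocket to €6,333, past the €1,550 cap. The patient is capped at €1,550 − €1,063 = €487 on this claim.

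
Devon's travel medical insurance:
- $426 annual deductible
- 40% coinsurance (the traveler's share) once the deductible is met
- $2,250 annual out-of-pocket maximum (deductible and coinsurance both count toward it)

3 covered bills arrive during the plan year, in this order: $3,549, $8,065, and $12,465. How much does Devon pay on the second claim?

$574.80

#1 ($3,549): $426 to deductible, leaving $3,123; 40% of $3,123 = $1,249.20. Cost to traveler: $1,675.20. OOP to date $1,675.20.
#2 ($8,065): deductible already satisfied, so traveler's share is 40% × $8,065 = $3,226. Adding that to $1,675.20 gives $4,901.20, past the $2,250 cap; traveler pays only $2,250 − $1,675.20 = $574.80.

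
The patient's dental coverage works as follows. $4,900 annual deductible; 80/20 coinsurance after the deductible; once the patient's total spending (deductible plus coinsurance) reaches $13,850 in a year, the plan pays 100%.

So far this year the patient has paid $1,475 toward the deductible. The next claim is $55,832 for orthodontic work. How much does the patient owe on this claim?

Deductible still to meet: $4,900 − $1,475 = $3,425.
That leaves $55,832 − $3,425 = $52,407 for coinsurance.
Patient's 20% share of $52,407 is $10,481.40.
That puts the patient's cost at $3,425 + $10,481.40 = $13,906.40 before any cap.
Adding $13,906.40 to the $1,475 already spent would give $15,381.40, which exceeds the $13,850 cap; the patient pays just $13,850 − $1,475 = $12,375.

$12,375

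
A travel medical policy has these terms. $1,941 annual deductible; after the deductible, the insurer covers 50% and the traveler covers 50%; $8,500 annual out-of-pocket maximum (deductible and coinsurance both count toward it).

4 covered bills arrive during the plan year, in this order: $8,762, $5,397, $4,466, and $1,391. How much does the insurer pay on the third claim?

$4,016

#1 ($8,762): $1,941 to deductible, leaving $6,821; traveler's 50% is $3,410.50. Traveler owes $5,351.50 (running OOP $5,351.50). Insurer: $8,762 − $5,351.50 = $3,410.50.
#2 ($5,397): deductible already satisfied, so traveler's share is 50% × $5,397 = $2,698.50. Cost to traveler: $2,698.50. OOP to date $8,050. Plan pays $5,397 − $2,698.50 = $2,698.50.
#3 ($4,466): 50% coinsurance on $4,466 = $2,233. OOP would hit $10,283 > $8,500, so the cap limits the traveler to $8,500 − $8,050 = $450. Insurer: $4,466 − $450 = $4,016.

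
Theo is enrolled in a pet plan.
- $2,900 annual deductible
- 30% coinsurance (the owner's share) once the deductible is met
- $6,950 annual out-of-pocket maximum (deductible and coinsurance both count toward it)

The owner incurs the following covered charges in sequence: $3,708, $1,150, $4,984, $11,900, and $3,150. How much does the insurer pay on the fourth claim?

$9,932.60

Bill 1, $3,708: $2,900 to deductible, leaving $808; 30% of $808 = $242.40. Owner pays $3,142.40; OOP now $3,142.40. Plan pays $3,708 − $3,142.40 = $565.60.
Bill 2, $1,150: 30% coinsurance on $1,150 = $345. Cost to owner: $345. OOP to date $3,487.40. Insurer: $1,150 − $345 = $805.
Bill 3, $4,984: deductible already satisfied, so owner's share is 30% × $4,984 = $1,495.20. Owner owes $1,495.20 (running OOP $4,982.60). Plan pays $4,984 − $1,495.20 = $3,488.80.
Bill 4, $11,900: deductible met; 30% of $11,900 = $3,570. Adding that to $4,982.60 gives $8,552.60, past the $6,950 cap; owner pays only $6,950 − $4,982.60 = $1,967.40. Insurer: $11,900 − $1,967.40 = $9,932.60.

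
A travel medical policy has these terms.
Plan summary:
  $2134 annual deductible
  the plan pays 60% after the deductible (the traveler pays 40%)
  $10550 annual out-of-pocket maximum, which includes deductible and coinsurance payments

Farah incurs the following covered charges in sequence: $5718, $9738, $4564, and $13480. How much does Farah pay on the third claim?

$1825.60

Claim 1 — $5718: $2134 finishes the deductible; $3584 goes to coinsurance; traveler's 40% is $1433.60. Traveler owes $3567.60 (running OOP $3567.60).
Claim 2 — $9738: deductible met; 40% of $9738 = $3895.20. Cost to traveler: $3895.20. OOP to date $7462.80.
Claim 3 — $4564: deductible already satisfied, so traveler's share is 40% × $4564 = $1825.60. Cost to traveler: $1825.60. OOP to date $9288.40.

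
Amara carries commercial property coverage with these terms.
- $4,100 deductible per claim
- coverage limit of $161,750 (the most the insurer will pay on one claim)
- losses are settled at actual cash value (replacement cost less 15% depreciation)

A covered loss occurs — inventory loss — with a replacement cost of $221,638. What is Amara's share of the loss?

$59,888

At 15% depreciation, ACV = $221,638 − $33,245.70 = $188,392.30.
After the deductible, $188,392.30 − $4,100 = $184,292.30 remains.
Since $184,292.30 > $161,750, the payout is capped at $161,750.
The business bears the rest of the original loss: $221,638 − $161,750 = $59,888.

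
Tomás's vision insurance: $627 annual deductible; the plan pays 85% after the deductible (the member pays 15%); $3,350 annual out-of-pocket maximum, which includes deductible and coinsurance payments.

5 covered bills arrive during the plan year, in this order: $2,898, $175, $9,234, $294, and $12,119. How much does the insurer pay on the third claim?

$7,848.90

Claim 1 ($2,898): deductible takes $627, $2,271 remains; coinsurance $2,271 × 15% = $340.65. Member pays $967.65; OOP now $967.65. Plan pays $2,898 − $967.65 = $1,930.35.
Claim 2 ($175): deductible met; 15% of $175 = $26.25. Member owes $26.25 (running OOP $993.90). Plan pays $175 − $26.25 = $148.75.
Claim 3 ($9,234): 15% coinsurance on $9,234 = $1,385.10. Member pays $1,385.10; OOP now $2,379. Plan pays $9,234 − $1,385.10 = $7,848.90.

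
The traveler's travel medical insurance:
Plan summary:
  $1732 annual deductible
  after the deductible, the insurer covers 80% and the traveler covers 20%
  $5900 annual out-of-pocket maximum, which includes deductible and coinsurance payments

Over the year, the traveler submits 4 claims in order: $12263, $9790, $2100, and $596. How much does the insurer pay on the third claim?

$1996.20

Claim 1 ($12263): deductible takes $1732, $10531 remains; coinsurance $10531 × 20% = $2106.20. Cost to traveler: $3838.20. OOP to date $3838.20. Insurer: $12263 − $3838.20 = $8424.80.
Claim 2 ($9790): deductible already satisfied, so traveler's share is 20% × $9790 = $1958. Traveler owes $1958 (running OOP $5796.20). Plan pays $9790 − $1958 = $7832.
Claim 3 ($2100): deductible met; 20% of $2100 = $420. OOP would hit $6216.20 > $5900, so the cap limits the traveler to $5900 − $5796.20 = $103.80. Plan pays $2100 − $103.80 = $1996.20.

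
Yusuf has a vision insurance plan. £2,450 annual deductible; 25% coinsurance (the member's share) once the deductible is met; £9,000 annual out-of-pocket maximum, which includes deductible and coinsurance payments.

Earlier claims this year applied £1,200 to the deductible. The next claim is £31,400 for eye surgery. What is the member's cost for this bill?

£1,200 of the £2,450 deductible is already met, leaving £1,250.
That leaves £31,400 − £1,250 = £30,150 for coinsurance.
Coinsurance: £30,150 × 25% = £7,537.50.
Member responsibility before any cap: £1,250 + £7,537.50 = £8,787.50.
That would bring total out-of-pocket to £9,987.50, past the £9,000 cap. The member is capped at £9,000 − £1,200 = £7,800 on this claim.

£7,800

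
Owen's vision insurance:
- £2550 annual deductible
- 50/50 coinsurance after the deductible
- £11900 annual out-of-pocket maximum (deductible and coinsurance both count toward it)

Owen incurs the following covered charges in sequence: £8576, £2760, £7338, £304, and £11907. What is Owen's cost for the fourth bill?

£152

Claim 1 (£8576): £2550 finishes the deductible; £6026 goes to coinsurance; member's 50% is £3013. Member pays £5563; OOP now £5563.
Claim 2 (£2760): deductible already satisfied, so member's share is 50% × £2760 = £1380. Cost to member: £1380. OOP to date £6943.
Claim 3 (£7338): deductible met; 50% of £7338 = £3669. Member owes £3669 (running OOP £10612).
Claim 4 (£304): deductible already satisfied, so member's share is 50% × £304 = £152. Cost to member: £152. OOP to date £10764.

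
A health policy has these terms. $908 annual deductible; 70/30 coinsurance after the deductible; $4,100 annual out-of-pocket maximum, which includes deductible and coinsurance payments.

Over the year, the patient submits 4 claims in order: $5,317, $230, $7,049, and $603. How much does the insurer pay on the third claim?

Claim 1 — $5,317: deductible takes $908, $4,409 remains; patient's 30% is $1,322.70. Patient pays $2,230.70; OOP now $2,230.70. Plan pays $5,317 − $2,230.70 = $3,086.30.
Claim 2 — $230: 30% coinsurance on $230 = $69. Cost to patient: $69. OOP to date $2,299.70. Insurer: $230 − $69 = $161.
Claim 3 — $7,049: 30% coinsurance on $7,049 = $2,114.70. That would push OOP to $4,414.40, over the $4,100 cap, so patient pays $4,100 − $2,299.70 = $1,800.30. Insurer: $7,049 − $1,800.30 = $5,248.70.

$5,248.70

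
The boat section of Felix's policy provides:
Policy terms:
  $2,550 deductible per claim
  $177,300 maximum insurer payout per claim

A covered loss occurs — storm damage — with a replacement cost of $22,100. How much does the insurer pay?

Subtract the deductible: $22,100 − $2,550 = $19,550.
$19,550 is within the $177,300 limit, so the insurer pays $19,550.

$19,550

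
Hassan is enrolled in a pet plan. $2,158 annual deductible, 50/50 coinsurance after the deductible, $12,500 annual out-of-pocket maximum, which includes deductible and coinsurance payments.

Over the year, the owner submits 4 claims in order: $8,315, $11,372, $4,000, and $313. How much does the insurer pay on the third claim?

$2,422.50

Claim 1 ($8,315): $2,158 finishes the deductible; $6,157 goes to coinsurance; owner's 50% is $3,078.50. Owner pays $5,236.50; OOP now $5,236.50. Plan pays $8,315 − $5,236.50 = $3,078.50.
Claim 2 ($11,372): 50% coinsurance on $11,372 = $5,686. Cost to owner: $5,686. OOP to date $10,922.50. Insurer: $11,372 − $5,686 = $5,686.
Claim 3 ($4,000): deductible already satisfied, so owner's share is 50% × $4,000 = $2,000. That would push OOP to $12,922.50, over the $12,500 cap, so owner pays $12,500 − $10,922.50 = $1,577.50. Plan pays $4,000 − $1,577.50 = $2,422.50.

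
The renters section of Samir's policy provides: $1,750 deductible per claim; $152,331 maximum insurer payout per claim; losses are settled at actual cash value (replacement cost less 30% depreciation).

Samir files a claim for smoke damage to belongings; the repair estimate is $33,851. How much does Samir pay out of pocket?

$11,905.30

Actual cash value after 30% depreciation: $33,851 × 70% = $23,695.70.
After the deductible, $23,695.70 − $1,750 = $21,945.70 remains.
$21,945.70 ≤ $152,331, so the limit doesn't bind; insurer pays $21,945.70.
Out of pocket: $33,851 − $21,945.70 = $11,905.30.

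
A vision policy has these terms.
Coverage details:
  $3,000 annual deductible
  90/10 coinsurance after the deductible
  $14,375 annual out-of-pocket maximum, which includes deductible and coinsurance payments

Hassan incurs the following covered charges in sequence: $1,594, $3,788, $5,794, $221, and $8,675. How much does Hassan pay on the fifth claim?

Claim 1 ($1,594): fully absorbed by the deductible. Cost to member: $1,594. OOP to date $1,594.
Claim 2 ($3,788): $1,406 to deductible, leaving $2,382; member's 10% is $238.20. Member owes $1,644.20 (running OOP $3,238.20).
Claim 3 ($5,794): deductible already satisfied, so member's share is 10% × $5,794 = $579.40. Member pays $579.40; OOP now $3,817.60.
Claim 4 ($221): deductible already satisfied, so member's share is 10% × $221 = $22.10. Member owes $22.10 (running OOP $3,839.70).
Claim 5 ($8,675): deductible met; 10% of $8,675 = $867.50. Cost to member: $867.50. OOP to date $4,707.20.

$867.50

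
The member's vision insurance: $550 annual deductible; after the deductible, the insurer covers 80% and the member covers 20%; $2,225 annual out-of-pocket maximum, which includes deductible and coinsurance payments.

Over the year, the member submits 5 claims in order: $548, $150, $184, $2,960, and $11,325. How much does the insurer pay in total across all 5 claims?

$12,942

#1 ($548): all of it applies to the deductible. Cost to member: $548. OOP to date $548. Plan pays $548 − $548 = $0.
#2 ($150): $2 finishes the deductible; $148 goes to coinsurance; 20% of $148 = $29.60. Member pays $31.60; OOP now $579.60. Insurer: $150 − $31.60 = $118.40.
#3 ($184): deductible already satisfied, so member's share is 20% × $184 = $36.80. Member pays $36.80; OOP now $616.40. Plan pays $184 − $36.80 = $147.20.
#4 ($2,960): deductible already satisfied, so member's share is 20% × $2,960 = $592. Member pays $592; OOP now $1,208.40. Plan pays $2,960 − $592 = $2,368.
#5 ($11,325): deductible already satisfied, so member's share is 20% × $11,325 = $2,265. Adding that to $1,208.40 gives $3,473.40, past the $2,225 cap; member pays only $2,225 − $1,208.40 = $1,016.60. Plan pays $11,325 − $1,016.60 = $10,308.40.
Insurer total = bills − member's total = $15,167 − $2,225 = $12,942.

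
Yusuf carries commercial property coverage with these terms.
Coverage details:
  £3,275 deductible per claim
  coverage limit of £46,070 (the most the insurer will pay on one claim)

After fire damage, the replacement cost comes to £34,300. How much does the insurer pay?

Subtract the deductible: £34,300 − £3,275 = £31,025.
That's under the £46,070 cap, so the insurer reimburses the full £31,025.

£31,025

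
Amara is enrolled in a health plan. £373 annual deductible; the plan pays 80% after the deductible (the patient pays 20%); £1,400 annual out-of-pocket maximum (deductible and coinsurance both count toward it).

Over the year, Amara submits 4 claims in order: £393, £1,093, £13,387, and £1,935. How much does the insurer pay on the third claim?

£12,582.60

Bill 1, £393: deductible takes £373, £20 remains; 20% of £20 = £4. Cost to patient: £377. OOP to date £377. Plan pays £393 − £377 = £16.
Bill 2, £1,093: deductible already satisfied, so patient's share is 20% × £1,093 = £218.60. Patient pays £218.60; OOP now £595.60. Plan pays £1,093 − £218.60 = £874.40.
Bill 3, £13,387: deductible met; 20% of £13,387 = £2,677.40. Adding that to £595.60 gives £3,273, past the £1,400 cap; patient pays only £1,400 − £595.60 = £804.40. Insurer: £13,387 − £804.40 = £12,582.60.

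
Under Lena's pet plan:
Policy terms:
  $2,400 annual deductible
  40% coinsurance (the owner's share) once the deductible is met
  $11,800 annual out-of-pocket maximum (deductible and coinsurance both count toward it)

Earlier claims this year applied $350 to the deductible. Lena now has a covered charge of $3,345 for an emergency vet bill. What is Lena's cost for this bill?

$2,568

Remaining deductible: $2,400 − $350 = $2,050.
The remaining $1,295 (= $3,345 − $2,050) moves to coinsurance.
Coinsurance: $1,295 × 40% = $518.
So the owner owes $2,050 + $518 = $2,568 before any cap.
Total out-of-pocket so far would be $350 + $2,568 = $2,918, below the $11,800 cap — no reduction.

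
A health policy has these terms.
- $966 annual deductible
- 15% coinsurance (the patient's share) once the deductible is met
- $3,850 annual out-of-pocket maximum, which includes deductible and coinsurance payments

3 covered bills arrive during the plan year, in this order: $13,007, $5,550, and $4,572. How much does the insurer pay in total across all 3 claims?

$19,279

Claim 1 ($13,007): deductible takes $966, $12,041 remains; 15% of $12,041 = $1,806.15. Cost to patient: $2,772.15. OOP to date $2,772.15. Insurer: $13,007 − $2,772.15 = $10,234.85.
Claim 2 ($5,550): 15% coinsurance on $5,550 = $832.50. Patient owes $832.50 (running OOP $3,604.65). Plan pays $5,550 − $832.50 = $4,717.50.
Claim 3 ($4,572): deductible already satisfied, so patient's share is 15% × $4,572 = $685.80. Adding that to $3,604.65 gives $4,290.45, past the $3,850 cap; patient pays only $3,850 − $3,604.65 = $245.35. Insurer: $4,572 − $245.35 = $4,326.65.
Insurer total = bills − patient's total = $23,129 − $3,850 = $19,279.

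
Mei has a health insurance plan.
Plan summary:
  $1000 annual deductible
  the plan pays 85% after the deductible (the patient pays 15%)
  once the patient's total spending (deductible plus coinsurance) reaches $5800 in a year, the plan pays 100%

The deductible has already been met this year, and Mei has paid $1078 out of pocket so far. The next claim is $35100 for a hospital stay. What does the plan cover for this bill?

The deductible is already satisfied, so the full bill goes to coinsurance.
15% of $35100 = $5265 falls to the patient.
Year-to-date out-of-pocket would reach $1078 + $5265 = $6343, above the $5800 maximum, so the patient pays only $5800 − $1078 = $4722.
The plan picks up $35100 − $4722 = $30378.

$30378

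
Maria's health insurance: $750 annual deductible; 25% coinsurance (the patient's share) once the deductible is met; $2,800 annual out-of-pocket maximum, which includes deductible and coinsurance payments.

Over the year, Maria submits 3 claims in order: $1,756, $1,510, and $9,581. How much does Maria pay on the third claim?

Claim 1 ($1,756): $750 to deductible, leaving $1,006; patient's 25% is $251.50. Cost to patient: $1,001.50. OOP to date $1,001.50.
Claim 2 ($1,510): 25% coinsurance on $1,510 = $377.50. Patient pays $377.50; OOP now $1,379.
Claim 3 ($9,581): 25% coinsurance on $9,581 = $2,395.25. Adding that to $1,379 gives $3,774.25, past the $2,800 cap; patient pays only $2,800 − $1,379 = $1,421.

$1,421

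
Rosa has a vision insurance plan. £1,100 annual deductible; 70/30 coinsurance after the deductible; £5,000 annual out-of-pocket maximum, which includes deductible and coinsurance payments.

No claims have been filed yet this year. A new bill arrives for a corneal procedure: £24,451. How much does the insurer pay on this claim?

£19,451

The full £1,100 deductible is still open; £1,100 of this bill applies to it.
After the £1,100 deductible portion, £24,451 − £1,100 = £23,351 is subject to coinsurance.
Member's 30% share of £23,351 is £7,005.30.
So the member owes £1,100 + £7,005.30 = £8,105.30 before any cap.
Year-to-date out-of-pocket would reach £0 + £8,105.30 = £8,105.30, above the £5,000 maximum, so the member pays only £5,000 − £0 = £5,000.
The plan picks up £24,451 − £5,000 = £19,451.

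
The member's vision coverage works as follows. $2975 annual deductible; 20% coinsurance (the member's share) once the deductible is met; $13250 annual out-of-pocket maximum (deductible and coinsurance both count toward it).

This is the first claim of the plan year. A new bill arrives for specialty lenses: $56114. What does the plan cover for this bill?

Deductible not yet touched, so the first $2975 of the bill goes to the deductible.
That leaves $56114 − $2975 = $53139 for coinsurance.
20% of $53139 = $10627.80 falls to the member.
That puts the member's cost at $2975 + $10627.80 = $13602.80 before any cap.
Year-to-date out-of-pocket would reach $0 + $13602.80 = $13602.80, above the $13250 maximum, so the member pays only $13250 − $0 = $13250.
Insurer pays the balance: $56114 − $13250 = $42864.

$42864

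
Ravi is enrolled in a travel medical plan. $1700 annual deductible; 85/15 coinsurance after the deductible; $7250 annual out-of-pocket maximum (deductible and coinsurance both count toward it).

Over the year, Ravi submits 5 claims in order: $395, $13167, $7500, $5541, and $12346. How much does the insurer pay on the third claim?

#1 ($395): entire amount goes to the deductible. Traveler owes $395 (running OOP $395). Plan pays $395 − $395 = $0.
#2 ($13167): $1305 to deductible, leaving $11862; traveler's 15% is $1779.30. Traveler pays $3084.30; OOP now $3479.30. Plan pays $13167 − $3084.30 = $10082.70.
#3 ($7500): deductible already satisfied, so traveler's share is 15% × $7500 = $1125. Traveler owes $1125 (running OOP $4604.30). Plan pays $7500 − $1125 = $6375.

$6375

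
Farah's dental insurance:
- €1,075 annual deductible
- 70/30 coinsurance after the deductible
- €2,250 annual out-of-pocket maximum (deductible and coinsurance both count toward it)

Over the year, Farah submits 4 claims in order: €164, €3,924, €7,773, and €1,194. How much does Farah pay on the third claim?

€271.10

#1 (€164): fully absorbed by the deductible. Patient pays €164; OOP now €164.
#2 (€3,924): €911 finishes the deductible; €3,013 goes to coinsurance; coinsurance €3,013 × 30% = €903.90. Patient pays €1,814.90; OOP now €1,978.90.
#3 (€7,773): 30% coinsurance on €7,773 = €2,331.90. OOP would hit €4,310.80 > €2,250, so the cap limits the patient to €2,250 − €1,978.90 = €271.10.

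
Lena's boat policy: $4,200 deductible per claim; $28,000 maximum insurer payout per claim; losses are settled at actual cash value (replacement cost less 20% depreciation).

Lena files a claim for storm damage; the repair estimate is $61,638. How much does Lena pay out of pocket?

Actual cash value after 20% depreciation: $61,638 × 80% = $49,310.40.
After the deductible, $49,310.40 − $4,200 = $45,110.40 remains.
The $28,000 per-incident cap binds; insurer pays $28,000.
Owner's share is the uncovered remainder: $61,638 − $28,000 = $33,638.

$33,638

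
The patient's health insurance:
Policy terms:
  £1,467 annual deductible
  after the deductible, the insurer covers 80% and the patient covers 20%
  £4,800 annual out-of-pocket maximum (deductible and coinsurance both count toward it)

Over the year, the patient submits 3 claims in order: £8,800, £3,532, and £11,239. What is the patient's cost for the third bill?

£1,160

Bill 1, £8,800: £1,467 to deductible, leaving £7,333; patient's 20% is £1,466.60. Patient owes £2,933.60 (running OOP £2,933.60).
Bill 2, £3,532: deductible met; 20% of £3,532 = £706.40. Patient owes £706.40 (running OOP £3,640).
Bill 3, £11,239: 20% coinsurance on £11,239 = £2,247.80. That would push OOP to £5,887.80, over the £4,800 cap, so patient pays £4,800 − £3,640 = £1,160.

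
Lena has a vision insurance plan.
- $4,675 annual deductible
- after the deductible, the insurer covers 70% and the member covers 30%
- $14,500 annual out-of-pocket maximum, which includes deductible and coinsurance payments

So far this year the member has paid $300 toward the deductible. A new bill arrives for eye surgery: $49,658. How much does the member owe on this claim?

$14,200

$300 of the $4,675 deductible is already met, leaving $4,375.
That leaves $49,658 − $4,375 = $45,283 for coinsurance.
Coinsurance: $45,283 × 30% = $13,584.90.
Member responsibility before any cap: $4,375 + $13,584.90 = $17,959.90.
Adding $17,959.90 to the $300 already spent would give $18,259.90, which exceeds the $14,500 cap; the member pays just $14,500 − $300 = $14,200.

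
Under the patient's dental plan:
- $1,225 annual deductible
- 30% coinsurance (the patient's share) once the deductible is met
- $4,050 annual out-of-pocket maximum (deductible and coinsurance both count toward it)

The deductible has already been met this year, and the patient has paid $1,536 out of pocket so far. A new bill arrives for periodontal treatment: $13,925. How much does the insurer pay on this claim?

$11,411

The deductible is already satisfied, so the full bill goes to coinsurance.
30% of $13,925 = $4,177.50 falls to the patient.
That would bring total out-of-pocket to $5,713.50, past the $4,050 cap. The patient is capped at $4,050 − $1,536 = $2,514 on this claim.
The insurer covers the remainder: $13,925 − $2,514 = $11,411.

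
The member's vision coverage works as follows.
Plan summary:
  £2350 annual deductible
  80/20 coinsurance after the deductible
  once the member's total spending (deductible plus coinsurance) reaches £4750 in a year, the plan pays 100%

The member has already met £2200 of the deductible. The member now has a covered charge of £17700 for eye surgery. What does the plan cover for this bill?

Remaining deductible: £2350 − £2200 = £150.
The remaining £17550 (= £17700 − £150) moves to coinsurance.
Member's 20% share of £17550 is £3510.
Member responsibility before any cap: £150 + £3510 = £3660.
That would bring total out-of-pocket to £5860, past the £4750 cap. The member is capped at £4750 − £2200 = £2550 on this claim.
The insurer covers the remainder: £17700 − £2550 = £15150.

£15150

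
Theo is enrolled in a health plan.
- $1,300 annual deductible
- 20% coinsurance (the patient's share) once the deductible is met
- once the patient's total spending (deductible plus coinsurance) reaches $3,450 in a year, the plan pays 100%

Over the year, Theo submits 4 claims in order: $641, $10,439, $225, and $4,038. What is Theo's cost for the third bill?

#1 ($641): entire amount goes to the deductible. Patient pays $641; OOP now $641.
#2 ($10,439): $659 finishes the deductible; $9,780 goes to coinsurance; coinsurance $9,780 × 20% = $1,956. Cost to patient: $2,615. OOP to date $3,256.
#3 ($225): deductible already satisfied, so patient's share is 20% × $225 = $45. Patient owes $45 (running OOP $3,301).

$45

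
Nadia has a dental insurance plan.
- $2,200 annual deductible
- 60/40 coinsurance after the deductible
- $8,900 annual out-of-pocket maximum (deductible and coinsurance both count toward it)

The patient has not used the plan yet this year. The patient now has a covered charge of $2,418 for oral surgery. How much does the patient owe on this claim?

$2,287.20

Deductible not yet touched, so the first $2,200 of the bill goes to the deductible.
That leaves $2,418 − $2,200 = $218 for coinsurance.
40% of $218 = $87.20 falls to the patient.
That puts the patient's cost at $2,200 + $87.20 = $2,287.20 before any cap.
Year-to-date out-of-pocket becomes $0 + $2,287.20 = $2,287.20, still under the $8,900 maximum, so no cap applies.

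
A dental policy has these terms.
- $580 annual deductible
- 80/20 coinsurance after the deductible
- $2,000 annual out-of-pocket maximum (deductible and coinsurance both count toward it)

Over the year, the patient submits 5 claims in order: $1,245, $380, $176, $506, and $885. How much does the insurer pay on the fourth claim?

$404.80

Claim 1 — $1,245: $580 to deductible, leaving $665; patient's 20% is $133. Patient pays $713; OOP now $713. Insurer: $1,245 − $713 = $532.
Claim 2 — $380: deductible met; 20% of $380 = $76. Patient owes $76 (running OOP $789). Plan pays $380 − $76 = $304.
Claim 3 — $176: deductible met; 20% of $176 = $35.20. Patient pays $35.20; OOP now $824.20. Plan pays $176 − $35.20 = $140.80.
Claim 4 — $506: deductible met; 20% of $506 = $101.20. Patient owes $101.20 (running OOP $925.40). Plan pays $506 − $101.20 = $404.80.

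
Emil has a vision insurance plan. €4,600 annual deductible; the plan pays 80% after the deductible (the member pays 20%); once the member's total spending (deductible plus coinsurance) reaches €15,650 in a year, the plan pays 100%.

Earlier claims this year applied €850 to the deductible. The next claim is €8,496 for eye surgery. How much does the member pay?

Deductible still to meet: €4,600 − €850 = €3,750.
After the €3,750 deductible portion, €8,496 − €3,750 = €4,746 is subject to coinsurance.
Coinsurance: €4,746 × 20% = €949.20.
Member responsibility before any cap: €3,750 + €949.20 = €4,699.20.
Total out-of-pocket so far would be €850 + €4,699.20 = €5,549.20, below the €15,650 cap — no reduction.

€4,699.20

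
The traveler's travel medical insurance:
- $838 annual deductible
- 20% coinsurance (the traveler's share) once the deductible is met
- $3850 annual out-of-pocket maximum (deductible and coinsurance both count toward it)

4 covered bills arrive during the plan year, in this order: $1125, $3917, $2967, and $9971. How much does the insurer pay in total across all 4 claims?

Claim 1 — $1125: $838 to deductible, leaving $287; coinsurance $287 × 20% = $57.40. Traveler owes $895.40 (running OOP $895.40). Insurer: $1125 − $895.40 = $229.60.
Claim 2 — $3917: deductible met; 20% of $3917 = $783.40. Cost to traveler: $783.40. OOP to date $1678.80. Plan pays $3917 − $783.40 = $3133.60.
Claim 3 — $2967: 20% coinsurance on $2967 = $593.40. Traveler pays $593.40; OOP now $2272.20. Insurer: $2967 − $593.40 = $2373.60.
Claim 4 — $9971: deductible already satisfied, so traveler's share is 20% × $9971 = $1994.20. OOP would hit $4266.40 > $3850, so the cap limits the traveler to $3850 − $2272.20 = $1577.80. Insurer: $9971 − $1577.80 = $8393.20.
Insurer total: $229.60 + $3133.60 + $2373.60 + $8393.20 = $14130.

$14130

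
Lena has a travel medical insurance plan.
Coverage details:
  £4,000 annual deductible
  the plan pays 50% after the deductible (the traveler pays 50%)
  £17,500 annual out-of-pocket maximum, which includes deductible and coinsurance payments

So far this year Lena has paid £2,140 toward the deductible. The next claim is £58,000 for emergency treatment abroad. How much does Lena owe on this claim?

Remaining deductible: £4,000 − £2,140 = £1,860.
That leaves £58,000 − £1,860 = £56,140 for coinsurance.
50% of £56,140 = £28,070 falls to the traveler.
Traveler responsibility before any cap: £1,860 + £28,070 = £29,930.
Adding £29,930 to the £2,140 already spent would give £32,070, which exceeds the £17,500 cap; the traveler pays just £17,500 − £2,140 = £15,360.

£15,360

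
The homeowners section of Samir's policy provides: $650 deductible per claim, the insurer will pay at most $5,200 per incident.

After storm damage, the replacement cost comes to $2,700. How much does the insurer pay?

$2,050

Subtract the deductible: $2,700 − $650 = $2,050.
That's under the $5,200 cap, so the insurer reimburses the full $2,050.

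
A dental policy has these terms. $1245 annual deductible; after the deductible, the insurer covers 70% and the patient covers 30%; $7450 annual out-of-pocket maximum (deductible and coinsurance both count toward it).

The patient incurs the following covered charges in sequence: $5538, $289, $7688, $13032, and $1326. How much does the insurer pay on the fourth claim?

Claim 1 ($5538): deductible takes $1245, $4293 remains; coinsurance $4293 × 30% = $1287.90. Patient pays $2532.90; OOP now $2532.90. Plan pays $5538 − $2532.90 = $3005.10.
Claim 2 ($289): deductible already satisfied, so patient's share is 30% × $289 = $86.70. Patient pays $86.70; OOP now $2619.60. Insurer: $289 − $86.70 = $202.30.
Claim 3 ($7688): deductible already satisfied, so patient's share is 30% × $7688 = $2306.40. Cost to patient: $2306.40. OOP to date $4926. Plan pays $7688 − $2306.40 = $5381.60.
Claim 4 ($13032): 30% coinsurance on $13032 = $3909.60. OOP would hit $8835.60 > $7450, so the cap limits the patient to $7450 − $4926 = $2524. Plan pays $13032 − $2524 = $10508.

$10508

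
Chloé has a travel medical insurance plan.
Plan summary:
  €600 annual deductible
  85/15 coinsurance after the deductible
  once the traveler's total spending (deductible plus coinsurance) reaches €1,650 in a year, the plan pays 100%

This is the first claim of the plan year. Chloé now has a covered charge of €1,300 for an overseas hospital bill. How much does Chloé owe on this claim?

€705

Nothing has been paid toward the €600 deductible, so the first €600 of this charge is applied there.
The remaining €700 (= €1,300 − €600) moves to coinsurance.
Coinsurance: €700 × 15% = €105.
So the traveler owes €600 + €105 = €705 before any cap.
Cumulative spending €0 + €705 = €705 stays under the €1,650 maximum.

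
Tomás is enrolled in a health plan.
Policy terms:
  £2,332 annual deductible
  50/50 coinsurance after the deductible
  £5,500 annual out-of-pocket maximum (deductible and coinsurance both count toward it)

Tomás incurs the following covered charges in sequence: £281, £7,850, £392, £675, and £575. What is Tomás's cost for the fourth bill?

Bill 1, £281: all of it applies to the deductible. Cost to patient: £281. OOP to date £281.
Bill 2, £7,850: £2,051 to deductible, leaving £5,799; 50% of £5,799 = £2,899.50. Patient owes £4,950.50 (running OOP £5,231.50).
Bill 3, £392: deductible already satisfied, so patient's share is 50% × £392 = £196. Patient pays £196; OOP now £5,427.50.
Bill 4, £675: 50% coinsurance on £675 = £337.50. Adding that to £5,427.50 gives £5,765, past the £5,500 cap; patient pays only £5,500 − £5,427.50 = £72.50.

£72.50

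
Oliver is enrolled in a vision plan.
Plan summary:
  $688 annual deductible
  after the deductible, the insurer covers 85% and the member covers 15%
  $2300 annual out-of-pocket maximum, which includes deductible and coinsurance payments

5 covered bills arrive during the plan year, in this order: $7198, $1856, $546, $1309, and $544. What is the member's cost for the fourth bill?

Claim 1 ($7198): $688 finishes the deductible; $6510 goes to coinsurance; member's 15% is $976.50. Member owes $1664.50 (running OOP $1664.50).
Claim 2 ($1856): deductible already satisfied, so member's share is 15% × $1856 = $278.40. Member owes $278.40 (running OOP $1942.90).
Claim 3 ($546): deductible met; 15% of $546 = $81.90. Cost to member: $81.90. OOP to date $2024.80.
Claim 4 ($1309): deductible met; 15% of $1309 = $196.35. Member owes $196.35 (running OOP $2221.15).

$196.35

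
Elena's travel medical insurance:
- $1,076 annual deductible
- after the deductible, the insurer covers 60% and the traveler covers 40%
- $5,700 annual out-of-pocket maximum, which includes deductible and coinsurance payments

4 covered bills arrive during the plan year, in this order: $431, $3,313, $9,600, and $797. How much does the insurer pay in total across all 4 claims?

$8,441

Claim 1 ($431): all of it applies to the deductible. Cost to traveler: $431. OOP to date $431. Plan pays $431 − $431 = $0.
Claim 2 ($3,313): $645 to deductible, leaving $2,668; traveler's 40% is $1,067.20. Traveler pays $1,712.20; OOP now $2,143.20. Insurer: $3,313 − $1,712.20 = $1,600.80.
Claim 3 ($9,600): deductible already satisfied, so traveler's share is 40% × $9,600 = $3,840. That would push OOP to $5,983.20, over the $5,700 cap, so traveler pays $5,700 − $2,143.20 = $3,556.80. Plan pays $9,600 − $3,556.80 = $6,043.20.
Claim 4 ($797): deductible already satisfied, so traveler's share is 40% × $797 = $318.80. OOP would hit $6,018.80 > $5,700, so the cap limits the traveler to $5,700 − $5,700 = $0. Plan pays $797 − $0 = $797.
Insurer total: $0 + $1,600.80 + $6,043.20 + $797 = $8,441.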